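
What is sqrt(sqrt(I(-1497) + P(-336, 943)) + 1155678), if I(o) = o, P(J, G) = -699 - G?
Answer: sqrt(1155678 + I*sqrt(3139)) ≈ 1075.0 + 0.03*I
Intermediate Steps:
sqrt(sqrt(I(-1497) + P(-336, 943)) + 1155678) = sqrt(sqrt(-1497 + (-699 - 1*943)) + 1155678) = sqrt(sqrt(-1497 + (-699 - 943)) + 1155678) = sqrt(sqrt(-1497 - 1642) + 1155678) = sqrt(sqrt(-3139) + 1155678) = sqrt(I*sqrt(3139) + 1155678) = sqrt(1155678 + I*sqrt(3139))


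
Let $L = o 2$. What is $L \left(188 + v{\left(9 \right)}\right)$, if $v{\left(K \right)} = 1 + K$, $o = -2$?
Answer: $-792$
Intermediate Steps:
$L = -4$ ($L = \left(-2\right) 2 = -4$)
$L \left(188 + v{\left(9 \right)}\right) = - 4 \left(188 + \left(1 + 9\right)\right) = - 4 \left(188 + 10\right) = \left(-4\right) 198 = -792$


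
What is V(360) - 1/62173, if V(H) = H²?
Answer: 8057620799/62173 ≈ 1.2960e+5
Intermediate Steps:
V(360) - 1/62173 = 360² - 1/62173 = 129600 - 1*1/62173 = 129600 - 1/62173 = 8057620799/62173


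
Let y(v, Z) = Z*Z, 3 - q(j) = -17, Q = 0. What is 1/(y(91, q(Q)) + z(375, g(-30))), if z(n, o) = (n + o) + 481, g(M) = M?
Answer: 1/1226 ≈ 0.00081566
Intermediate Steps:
q(j) = 20 (q(j) = 3 - 1*(-17) = 3 + 17 = 20)
y(v, Z) = Z²
z(n, o) = 481 + n + o
1/(y(91, q(Q)) + z(375, g(-30))) = 1/(20² + (481 + 375 - 30)) = 1/(400 + 826) = 1/1226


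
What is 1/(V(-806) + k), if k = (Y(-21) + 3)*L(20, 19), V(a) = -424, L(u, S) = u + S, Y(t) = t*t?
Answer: 1/16892 ≈ 5.9200e-5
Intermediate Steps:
Y(t) = t²
L(u, S) = S + u
k = 17316 (k = ((-21)² + 3)*(19 + 20) = (441 + 3)*39 = 444*39 = 17316)
1/(V(-806) + k) = 1/(-424 + 17316) = 1/16892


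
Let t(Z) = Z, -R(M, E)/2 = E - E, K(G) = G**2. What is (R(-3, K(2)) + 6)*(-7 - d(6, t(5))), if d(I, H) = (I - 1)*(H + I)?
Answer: -372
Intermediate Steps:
R(M, E) = 0 (R(M, E) = -2*(E - E) = -2*0 = 0)
d(I, H) = (-1 + I)*(H + I)
(R(-3, K(2)) + 6)*(-7 - d(6, t(5))) = (0 + 6)*(-7 - (6**2 - 1*5 - 1*6 + 5*6)) = 6*(-7 - (36 - 5 - 6 + 30)) = 6*(-7 - 1*55) = 6*(-7 - 55) = 6*(-62) = -372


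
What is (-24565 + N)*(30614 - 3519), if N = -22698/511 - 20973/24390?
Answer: -554047664413129/830886 ≈ -6.6682e+8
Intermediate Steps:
N = -188107141/4154430 (N = -22698*1/511 - 20973*1/24390 = -22698/511 - 6991/8130 = -188107141/4154430 ≈ -45.279)
(-24565 + N)*(30614 - 3519) = (-24565 - 188107141/4154430)*(30614 - 3519) = -102241680091/4154430*27095 = -554047664413129/830886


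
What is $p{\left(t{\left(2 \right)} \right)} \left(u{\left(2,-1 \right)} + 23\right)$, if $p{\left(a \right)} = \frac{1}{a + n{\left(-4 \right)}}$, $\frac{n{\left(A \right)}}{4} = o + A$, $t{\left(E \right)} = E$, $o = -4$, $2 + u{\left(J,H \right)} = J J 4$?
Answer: $- \frac{37}{30} \approx -1.2333$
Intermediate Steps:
$u{\left(J,H \right)} = -2 + 4 J^{2}$ ($u{\left(J,H \right)} = -2 + J J 4 = -2 + J^{2} \cdot 4 = -2 + 4 J^{2}$)
$n{\left(A \right)} = -16 + 4 A$ ($n{\left(A \right)} = 4 \left(-4 + A\right) = -16 + 4 A$)
$p{\left(a \right)} = \frac{1}{-32 + a}$ ($p{\left(a \right)} = \frac{1}{a + \left(-16 + 4 \left(-4\right)\right)} = \frac{1}{a - 32} = \frac{1}{-32 + a}$)
$p{\left(t{\left(2 \right)} \right)} \left(u{\left(2,-1 \right)} + 23\right) = \frac{\left(-2 + 4 \cdot 2^{2}\right) + 23}{-32 + 2} = \frac{\left(-2 + 4 \cdot 4\right) + 23}{-30} = - \frac{\left(-2 + 16\right) + 23}{30} = - \frac{14 + 23}{30} = \left(- \frac{1}{30}\right) 37 = - \frac{37}{30}$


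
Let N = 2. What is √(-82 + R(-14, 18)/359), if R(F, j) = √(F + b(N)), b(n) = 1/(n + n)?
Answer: √(-42272968 + 718*I*√55)/718 ≈ 0.00057032 + 9.0554*I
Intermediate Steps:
b(n) = 1/(2*n)
R(F, j) = √(¼ + F) (R(F, j) = √(F + (½)/2) = √(F + (½)*(½)) = √(F + ¼) = √(¼ + F))
√(-82 + R(-14, 18)/359) = √(-82 + (√(1 + 4*(-14))/2)/359) = √(-82 + (√(1 - 56)/2)*(1/359)) = √(-82 + (√(-55)/2)*(1/359)) = √(-82 + ((I*√55)/2)*(1/359)) = √(-82 + (I*√55/2)*(1/359)) = √(-82 + I*√55/718)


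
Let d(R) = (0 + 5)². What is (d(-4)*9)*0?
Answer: 0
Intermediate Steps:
d(R) = 25 (d(R) = 5² = 25)
(d(-4)*9)*0 = (25*9)*0 = 225*0 = 0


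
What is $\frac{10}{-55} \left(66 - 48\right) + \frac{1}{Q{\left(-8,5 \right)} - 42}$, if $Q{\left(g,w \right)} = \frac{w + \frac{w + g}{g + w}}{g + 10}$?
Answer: $- \frac{1415}{429} \approx -3.2984$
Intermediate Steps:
$Q{\left(g,w \right)} = \frac{1 + w}{10 + g}$ ($Q{\left(g,w \right)} = \frac{w + \frac{g + w}{g + w}}{10 + g} = \frac{w + 1}{10 + g} = \frac{1 + w}{10 + g}$)
$\frac{10}{-55} \left(66 - 48\right) + \frac{1}{Q{\left(-8,5 \right)} - 42} = \frac{10}{-55} \left(66 - 48\right) + \frac{1}{\frac{1 + 5}{10 - 8} - 42} = 10 \left(- \frac{1}{55}\right) 18 + \frac{1}{\frac{1}{2} \cdot 6 - 42} = \left(- \frac{2}{11}\right) 18 + \frac{1}{\frac{1}{2} \cdot 6 - 42} = - \frac{36}{11} + \frac{1}{3 - 42} = - \frac{36}{11} + \frac{1}{-39} = - \frac{36}{11} - \frac{1}{39} = - \frac{1415}{429}$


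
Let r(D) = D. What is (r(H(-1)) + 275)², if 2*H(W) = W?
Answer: 301401/4 ≈ 75350.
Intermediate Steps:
H(W) = W/2
(r(H(-1)) + 275)² = ((½)*(-1) + 275)² = (-½ + 275)² = (549/2)² = 301401/4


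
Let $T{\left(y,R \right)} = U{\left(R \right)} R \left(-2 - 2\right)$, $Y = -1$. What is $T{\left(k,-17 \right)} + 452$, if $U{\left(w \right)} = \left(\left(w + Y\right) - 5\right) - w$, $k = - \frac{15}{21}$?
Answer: $44$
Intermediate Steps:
$k = - \frac{5}{7}$ ($k = \left(-15\right) \frac{1}{21} = - \frac{5}{7} \approx -0.71429$)
$U{\left(w \right)} = -6$ ($U{\left(w \right)} = \left(\left(w - 1\right) - 5\right) - w = \left(\left(-1 + w\right) - 5\right) - w = \left(-6 + w\right) - w = -6$)
$T{\left(y,R \right)} = 24 R$ ($T{\left(y,R \right)} = - 6 R \left(-2 - 2\right) = - 6 R \left(-4\right) = - 6 \left(- 4 R\right) = 24 R$)
$T{\left(k,-17 \right)} + 452 = 24 \left(-17\right) + 452 = -408 + 452 = 44$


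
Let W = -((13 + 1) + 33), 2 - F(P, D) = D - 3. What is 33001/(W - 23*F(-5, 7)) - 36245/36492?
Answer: -1204308737/36492 ≈ -33002.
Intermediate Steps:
F(P, D) = 5 - D (F(P, D) = 2 - (D - 3) = 2 - (-3 + D) = 2 + (3 - D) = 5 - D)
W = -47 (W = -(14 + 33) = -1*47 = -47)
33001/(W - 23*F(-5, 7)) - 36245/36492 = 33001/(-47 - 23*(5 - 1*7)) - 36245/36492 = 33001/(-47 - 23*(5 - 7)) - 36245*1/36492 = 33001/(-47 - 23*(-2)) - 36245/36492 = 33001/(-47 + 46) - 36245/36492 = 33001/(-1) - 36245/36492 = 33001*(-1) - 36245/36492 = -33001 - 36245/36492 = -1204308737/36492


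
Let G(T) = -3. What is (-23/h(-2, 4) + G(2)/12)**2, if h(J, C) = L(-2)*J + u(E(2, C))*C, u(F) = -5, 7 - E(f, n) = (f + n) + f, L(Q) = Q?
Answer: 361/256 ≈ 1.4102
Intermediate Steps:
E(f, n) = 7 - n - 2*f (E(f, n) = 7 - ((f + n) + f) = 7 - (n + 2*f) = 7 + (-n - 2*f) = 7 - n - 2*f)
h(J, C) = -5*C - 2*J (h(J, C) = -2*J - 5*C = -5*C - 2*J)
(-23/h(-2, 4) + G(2)/12)**2 = (-23/(-5*4 - 2*(-2)) - 3/12)**2 = (-23/(-20 + 4) - 3*1/12)**2 = (-23/(-16) - 1/4)**2 = (-23*(-1/16) - 1/4)**2 = (23/16 - 1/4)**2 = (19/16)**2 = 361/256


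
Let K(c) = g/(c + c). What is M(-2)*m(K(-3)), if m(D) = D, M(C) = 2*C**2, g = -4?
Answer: 16/3 ≈ 5.3333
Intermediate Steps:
K(c) = -2/c (K(c) = -4/(c + c) = -4/(2*c) = (1/(2*c))*(-4) = -2/c)
M(-2)*m(K(-3)) = (2*(-2)**2)*(-2/(-3)) = (2*4)*(-2*(-1/3)) = 8*(2/3) = 16/3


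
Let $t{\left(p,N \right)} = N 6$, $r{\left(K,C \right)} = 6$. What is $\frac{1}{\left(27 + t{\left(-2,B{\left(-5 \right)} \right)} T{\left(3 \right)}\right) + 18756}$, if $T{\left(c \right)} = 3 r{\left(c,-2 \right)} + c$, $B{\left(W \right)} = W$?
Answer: $\frac{1}{18153} \approx 5.5087 \cdot 10^{-5}$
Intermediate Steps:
$t{\left(p,N \right)} = 6 N$
$T{\left(c \right)} = 18 + c$ ($T{\left(c \right)} = 3 \cdot 6 + c = 18 + c$)
$\frac{1}{\left(27 + t{\left(-2,B{\left(-5 \right)} \right)} T{\left(3 \right)}\right) + 18756} = \frac{1}{\left(27 + 6 \left(-5\right) \left(18 + 3\right)\right) + 18756} = \frac{1}{\left(27 - 630\right) + 18756} = \frac{1}{-603 + 18756} = \frac{1}{18153}$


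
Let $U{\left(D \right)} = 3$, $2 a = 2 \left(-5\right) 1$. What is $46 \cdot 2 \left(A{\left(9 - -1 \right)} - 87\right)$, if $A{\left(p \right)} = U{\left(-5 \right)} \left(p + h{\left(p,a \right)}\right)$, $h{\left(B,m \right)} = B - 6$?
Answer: $-4140$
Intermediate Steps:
$a = -5$ ($a = \frac{2 \left(-5\right) 1}{2} = \frac{\left(-10\right) 1}{2} = \frac{1}{2} \left(-10\right) = -5$)
$h{\left(B,m \right)} = -6 + B$ ($h{\left(B,m \right)} = B - 6 = -6 + B$)
$A{\left(p \right)} = -18 + 6 p$ ($A{\left(p \right)} = 3 \left(p + \left(-6 + p\right)\right) = 3 \left(-6 + 2 p\right) = -18 + 6 p$)
$46 \cdot 2 \left(A{\left(9 - -1 \right)} - 87\right) = 46 \cdot 2 \left(\left(-18 + 6 \left(9 - -1\right)\right) - 87\right) = 92 \left(\left(-18 + 6 \left(9 + 1\right)\right) - 87\right) = 92 \left(\left(-18 + 6 \cdot 10\right) - 87\right) = 92 \left(\left(-18 + 60\right) - 87\right) = 92 \left(42 - 87\right) = 92 \left(-45\right) = -4140$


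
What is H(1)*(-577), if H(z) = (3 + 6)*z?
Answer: -5193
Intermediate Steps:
H(z) = 9*z
H(1)*(-577) = (9*1)*(-577) = 9*(-577) = -5193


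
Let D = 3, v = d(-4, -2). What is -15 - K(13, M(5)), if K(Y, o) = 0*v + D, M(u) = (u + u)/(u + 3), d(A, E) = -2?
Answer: -18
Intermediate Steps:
M(u) = 2*u/(3 + u) (M(u) = (2*u)/(3 + u) = 2*u/(3 + u))
v = -2
K(Y, o) = 3 (K(Y, o) = 0*(-2) + 3 = 0 + 3 = 3)
-15 - K(13, M(5)) = -15 - 1*3 = -15 - 3 = -18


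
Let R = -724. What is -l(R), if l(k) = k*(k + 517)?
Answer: -149868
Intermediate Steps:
l(k) = k*(517 + k)
-l(R) = -(-724)*(517 - 724) = -(-724)*(-207) = -1*149868 = -149868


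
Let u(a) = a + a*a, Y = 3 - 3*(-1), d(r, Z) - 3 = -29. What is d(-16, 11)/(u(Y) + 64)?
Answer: -13/53 ≈ -0.24528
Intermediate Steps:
d(r, Z) = -26 (d(r, Z) = 3 - 29 = -26)
Y = 6 (Y = 3 + 3 = 6)
u(a) = a + a²
d(-16, 11)/(u(Y) + 64) = -26/(6*(1 + 6) + 64) = -26/(6*7 + 64) = -26/(42 + 64) = -26/106 = -26*1/106 = -13/53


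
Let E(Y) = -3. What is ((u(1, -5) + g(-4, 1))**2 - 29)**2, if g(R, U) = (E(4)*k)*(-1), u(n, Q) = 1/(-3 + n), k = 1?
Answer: 8281/16 ≈ 517.56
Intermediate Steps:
g(R, U) = 3 (g(R, U) = -3*1*(-1) = -3*(-1) = 3)
((u(1, -5) + g(-4, 1))**2 - 29)**2 = ((1/(-3 + 1) + 3)**2 - 29)**2 = ((1/(-2) + 3)**2 - 29)**2 = ((-1/2 + 3)**2 - 29)**2 = ((5/2)**2 - 29)**2 = (25/4 - 29)**2 = (-91/4)**2 = 8281/16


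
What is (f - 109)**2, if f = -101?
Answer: 44100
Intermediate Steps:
(f - 109)**2 = (-101 - 109)**2 = (-210)**2 = 44100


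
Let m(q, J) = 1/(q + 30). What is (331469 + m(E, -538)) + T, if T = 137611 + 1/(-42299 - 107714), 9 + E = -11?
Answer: 703681130403/1500130 ≈ 4.6908e+5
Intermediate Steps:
E = -20 (E = -9 - 11 = -20)
m(q, J) = 1/(30 + q)
T = 20643438942/150013 (T = 137611 + 1/(-150013) = 137611 - 1/150013 = 20643438942/150013 ≈ 1.3761e+5)
(331469 + m(E, -538)) + T = (331469 + 1/(30 - 20)) + 20643438942/150013 = (331469 + 1/10) + 20643438942/150013 = 3314691/10 + 20643438942/150013 = 703681130403/1500130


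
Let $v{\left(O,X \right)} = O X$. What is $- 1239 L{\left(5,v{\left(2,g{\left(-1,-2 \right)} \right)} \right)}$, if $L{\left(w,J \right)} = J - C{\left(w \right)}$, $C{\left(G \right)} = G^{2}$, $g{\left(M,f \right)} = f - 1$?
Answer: $38409$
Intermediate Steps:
$g{\left(M,f \right)} = -1 + f$
$L{\left(w,J \right)} = J - w^{2}$
$- 1239 L{\left(5,v{\left(2,g{\left(-1,-2 \right)} \right)} \right)} = - 1239 \left(2 \left(-1 - 2\right) - 5^{2}\right) = - 1239 \left(2 \left(-3\right) - 25\right) = - 1239 \left(-6 - 25\right) = \left(-1239\right) \left(-31\right) = 38409$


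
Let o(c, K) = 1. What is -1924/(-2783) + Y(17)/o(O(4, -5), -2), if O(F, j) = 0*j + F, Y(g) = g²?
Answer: 806211/2783 ≈ 289.69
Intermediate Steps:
O(F, j) = F (O(F, j) = 0 + F = F)
-1924/(-2783) + Y(17)/o(O(4, -5), -2) = -1924/(-2783) + 17²/1 = -1924*(-1/2783) + 289*1 = 1924/2783 + 289 = 806211/2783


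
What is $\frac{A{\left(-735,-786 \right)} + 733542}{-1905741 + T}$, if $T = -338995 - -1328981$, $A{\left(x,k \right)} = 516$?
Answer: $- \frac{734058}{915755} \approx -0.80159$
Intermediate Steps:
$T = 989986$ ($T = -338995 + 1328981 = 989986$)
$\frac{A{\left(-735,-786 \right)} + 733542}{-1905741 + T} = \frac{516 + 733542}{-1905741 + 989986} = \frac{734058}{-915755} = 734058 \left(- \frac{1}{915755}\right) = - \frac{734058}{915755}$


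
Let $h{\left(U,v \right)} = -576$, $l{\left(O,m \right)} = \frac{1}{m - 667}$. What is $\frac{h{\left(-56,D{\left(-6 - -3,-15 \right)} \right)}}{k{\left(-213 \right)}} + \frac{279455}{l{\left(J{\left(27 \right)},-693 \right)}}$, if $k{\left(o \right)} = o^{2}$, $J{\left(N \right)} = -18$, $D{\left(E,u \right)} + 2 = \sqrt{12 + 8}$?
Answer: $- \frac{1915876410864}{5041} \approx -3.8006 \cdot 10^{8}$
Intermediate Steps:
$D{\left(E,u \right)} = -2 + 2 \sqrt{5}$ ($D{\left(E,u \right)} = -2 + \sqrt{12 + 8} = -2 + \sqrt{20} = -2 + 2 \sqrt{5}$)
$l{\left(O,m \right)} = \frac{1}{-667 + m}$
$\frac{h{\left(-56,D{\left(-6 - -3,-15 \right)} \right)}}{k{\left(-213 \right)}} + \frac{279455}{l{\left(J{\left(27 \right)},-693 \right)}} = - \frac{576}{\left(-213\right)^{2}} + \frac{279455}{\frac{1}{-667 - 693}} = - \frac{576}{45369} + \frac{279455}{\frac{1}{-1360}} = \left(-576\right) \frac{1}{45369} + \frac{279455}{- \frac{1}{1360}} = - \frac{64}{5041} + 279455 \left(-1360\right) = - \frac{64}{5041} - 380058800 = - \frac{1915876410864}{5041}$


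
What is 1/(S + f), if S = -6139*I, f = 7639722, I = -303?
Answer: 1/9499839 ≈ 1.0526e-7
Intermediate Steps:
S = 1860117 (S = -6139*(-303) = 1860117)
1/(S + f) = 1/(1860117 + 7639722) = 1/9499839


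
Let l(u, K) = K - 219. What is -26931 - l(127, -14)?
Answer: -26698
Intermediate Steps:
l(u, K) = -219 + K
-26931 - l(127, -14) = -26931 - (-219 - 14) = -26931 - 1*(-233) = -26931 + 233 = -26698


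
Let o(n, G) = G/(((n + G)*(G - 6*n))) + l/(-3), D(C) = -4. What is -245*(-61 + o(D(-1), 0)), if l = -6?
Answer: 14455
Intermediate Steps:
o(n, G) = 2 + G/((G + n)*(G - 6*n)) (o(n, G) = G/(((n + G)*(G - 6*n))) - 6/(-3) = G/(((G + n)*(G - 6*n))) - 6*(-⅓) = G*(1/((G + n)*(G - 6*n))) + 2 = G/((G + n)*(G - 6*n)) + 2 = 2 + G/((G + n)*(G - 6*n)))
-245*(-61 + o(D(-1), 0)) = -245*(-61 + (-1*0 - 2*0² + 12*(-4)² + 10*0*(-4))/(-1*0² + 6*(-4)² + 5*0*(-4))) = -245*(-61 + (0 - 2*0 + 12*16 + 0)/(-1*0 + 6*16 + 0)) = -245*(-61 + (0 + 0 + 192 + 0)/(0 + 96 + 0)) = -245*(-61 + 192/96) = -245*(-61 + (1/96)*192) = -245*(-61 + 2) = -245*(-59) = 14455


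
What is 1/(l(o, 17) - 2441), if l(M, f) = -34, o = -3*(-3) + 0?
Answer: -1/2475 ≈ -0.00040404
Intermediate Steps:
o = 9 (o = 9 + 0 = 9)
1/(l(o, 17) - 2441) = 1/(-34 - 2441) = 1/(-2475) = -1/2475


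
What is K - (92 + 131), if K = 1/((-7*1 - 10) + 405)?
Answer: -86523/388 ≈ -223.00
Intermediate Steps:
K = 1/388 (K = 1/((-7 - 10) + 405) = 1/(-17 + 405) = 1/388 ≈ 0.0025773)
K - (92 + 131) = 1/388 - (92 + 131) = 1/388 - 1*223 = 1/388 - 223 = -86523/388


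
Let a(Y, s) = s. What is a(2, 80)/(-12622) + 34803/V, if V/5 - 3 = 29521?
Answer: 213736933/931629820 ≈ 0.22942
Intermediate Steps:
V = 147620 (V = 15 + 5*29521 = 15 + 147605 = 147620)
a(2, 80)/(-12622) + 34803/V = 80/(-12622) + 34803/147620 = 80*(-1/12622) + 34803*(1/147620) = -40/6311 + 34803/147620 = 213736933/931629820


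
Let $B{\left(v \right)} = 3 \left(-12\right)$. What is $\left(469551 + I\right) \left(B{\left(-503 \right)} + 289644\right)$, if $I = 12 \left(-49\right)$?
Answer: $135815436504$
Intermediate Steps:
$B{\left(v \right)} = -36$
$I = -588$
$\left(469551 + I\right) \left(B{\left(-503 \right)} + 289644\right) = \left(469551 - 588\right) \left(-36 + 289644\right) = 468963 \cdot 289608 = 135815436504$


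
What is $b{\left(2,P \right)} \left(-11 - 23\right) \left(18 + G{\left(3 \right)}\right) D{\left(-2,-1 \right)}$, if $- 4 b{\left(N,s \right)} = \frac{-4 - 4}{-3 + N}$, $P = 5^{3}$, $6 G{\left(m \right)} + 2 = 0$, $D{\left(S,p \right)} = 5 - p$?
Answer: $7208$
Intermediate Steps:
$G{\left(m \right)} = - \frac{1}{3}$ ($G{\left(m \right)} = - \frac{1}{3} + \frac{1}{6} \cdot 0 = - \frac{1}{3} + 0 = - \frac{1}{3}$)
$P = 125$
$b{\left(N,s \right)} = \frac{2}{-3 + N}$ ($b{\left(N,s \right)} = - \frac{\left(-4 - 4\right) \frac{1}{-3 + N}}{4} = - \frac{\left(-8\right) \frac{1}{-3 + N}}{4} = \frac{2}{-3 + N}$)
$b{\left(2,P \right)} \left(-11 - 23\right) \left(18 + G{\left(3 \right)}\right) D{\left(-2,-1 \right)} = \frac{2}{-3 + 2} \left(-11 - 23\right) \left(18 - \frac{1}{3}\right) \left(5 - -1\right) = \frac{2}{-1} \left(\left(-34\right) \frac{53}{3}\right) \left(5 + 1\right) = 2 \left(-1\right) \left(- \frac{1802}{3}\right) 6 = \left(-2\right) \left(- \frac{1802}{3}\right) 6 = \frac{3604}{3} \cdot 6 = 7208$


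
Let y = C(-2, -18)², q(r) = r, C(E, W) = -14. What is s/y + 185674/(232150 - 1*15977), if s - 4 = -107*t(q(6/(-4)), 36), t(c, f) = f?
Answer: -198860400/10592477 ≈ -18.774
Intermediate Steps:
s = -3848 (s = 4 - 107*36 = 4 - 3852 = -3848)
y = 196 (y = (-14)² = 196)
s/y + 185674/(232150 - 1*15977) = -3848/196 + 185674/(232150 - 1*15977) = -3848*1/196 + 185674/(232150 - 15977) = -962/49 + 185674/216173 = -198860400/10592477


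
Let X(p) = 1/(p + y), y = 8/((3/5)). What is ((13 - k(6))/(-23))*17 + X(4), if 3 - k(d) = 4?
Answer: -12307/1196 ≈ -10.290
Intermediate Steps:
k(d) = -1 (k(d) = 3 - 1*4 = 3 - 4 = -1)
y = 40/3 (y = 8/((3*(⅕))) = 8/(⅗) = 8*(5/3) = 40/3 ≈ 13.333)
X(p) = 1/(40/3 + p) (X(p) = 1/(p + 40/3) = 1/(40/3 + p))
((13 - k(6))/(-23))*17 + X(4) = ((13 - 1*(-1))/(-23))*17 + 3/(40 + 3*4) = ((13 + 1)*(-1/23))*17 + 3/(40 + 12) = (14*(-1/23))*17 + 3/52 = -14/23*17 + 3*(1/52) = -238/23 + 3/52 = -12307/1196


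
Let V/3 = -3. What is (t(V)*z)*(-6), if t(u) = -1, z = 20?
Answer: 120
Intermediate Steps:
V = -9 (V = 3*(-3) = -9)
(t(V)*z)*(-6) = -1*20*(-6) = -20*(-6) = 120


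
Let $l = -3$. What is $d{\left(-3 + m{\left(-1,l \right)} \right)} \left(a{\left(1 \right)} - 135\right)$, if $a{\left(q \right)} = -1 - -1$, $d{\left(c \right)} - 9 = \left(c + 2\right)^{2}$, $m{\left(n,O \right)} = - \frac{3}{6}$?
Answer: $- \frac{6075}{4} \approx -1518.8$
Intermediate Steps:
$m{\left(n,O \right)} = - \frac{1}{2}$ ($m{\left(n,O \right)} = \left(-3\right) \frac{1}{6} = - \frac{1}{2}$)
$d{\left(c \right)} = 9 + \left(2 + c\right)^{2}$ ($d{\left(c \right)} = 9 + \left(c + 2\right)^{2} = 9 + \left(2 + c\right)^{2}$)
$a{\left(q \right)} = 0$ ($a{\left(q \right)} = -1 + 1 = 0$)
$d{\left(-3 + m{\left(-1,l \right)} \right)} \left(a{\left(1 \right)} - 135\right) = \left(9 + \left(2 - \frac{7}{2}\right)^{2}\right) \left(0 - 135\right) = \left(9 + \left(2 - \frac{7}{2}\right)^{2}\right) \left(-135\right) = \left(9 + \left(- \frac{3}{2}\right)^{2}\right) \left(-135\right) = \left(9 + \frac{9}{4}\right) \left(-135\right) = \frac{45}{4} \left(-135\right) = - \frac{6075}{4}$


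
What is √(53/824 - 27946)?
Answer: I*√4743654906/412 ≈ 167.17*I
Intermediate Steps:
√(53/824 - 27946) = √(-23027451/824) = I*√4743654906/412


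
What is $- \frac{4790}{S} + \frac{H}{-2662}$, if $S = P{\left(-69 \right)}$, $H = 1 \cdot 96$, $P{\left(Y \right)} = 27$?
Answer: $- \frac{6376786}{35937} \approx -177.44$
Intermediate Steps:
$H = 96$
$S = 27$
$- \frac{4790}{S} + \frac{H}{-2662} = - \frac{4790}{27} + \frac{96}{-2662} = \left(-4790\right) \frac{1}{27} + 96 \left(- \frac{1}{2662}\right) = - \frac{4790}{27} - \frac{48}{1331} = - \frac{6376786}{35937}$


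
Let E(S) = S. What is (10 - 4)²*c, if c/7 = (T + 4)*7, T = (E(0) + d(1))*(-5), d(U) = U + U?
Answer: -10584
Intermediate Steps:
d(U) = 2*U
T = -10 (T = (0 + 2*1)*(-5) = (0 + 2)*(-5) = 2*(-5) = -10)
c = -294 (c = 7*((-10 + 4)*7) = 7*(-6*7) = 7*(-42) = -294)
(10 - 4)²*c = (10 - 4)²*(-294) = 6²*(-294) = 36*(-294) = -10584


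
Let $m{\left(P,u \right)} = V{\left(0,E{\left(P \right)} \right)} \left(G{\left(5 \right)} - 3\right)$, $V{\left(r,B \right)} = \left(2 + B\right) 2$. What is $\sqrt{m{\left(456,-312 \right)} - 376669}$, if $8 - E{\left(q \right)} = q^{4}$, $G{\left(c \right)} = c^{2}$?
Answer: $i \sqrt{1902445100453} \approx 1.3793 \cdot 10^{6} i$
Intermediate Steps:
$E{\left(q \right)} = 8 - q^{4}$
$V{\left(r,B \right)} = 4 + 2 B$
$m{\left(P,u \right)} = 440 - 44 P^{4}$ ($m{\left(P,u \right)} = \left(4 + 2 \left(8 - P^{4}\right)\right) \left(5^{2} - 3\right) = \left(4 - \left(-16 + 2 P^{4}\right)\right) \left(25 - 3\right) = \left(20 - 2 P^{4}\right) 22 = 440 - 44 P^{4}$)
$\sqrt{m{\left(456,-312 \right)} - 376669} = \sqrt{\left(440 - 44 \cdot 456^{4}\right) - 376669} = \sqrt{\left(440 - 1902444724224\right) - 376669} = \sqrt{-1902444723784 - 376669} = \sqrt{-1902445100453} = i \sqrt{1902445100453}$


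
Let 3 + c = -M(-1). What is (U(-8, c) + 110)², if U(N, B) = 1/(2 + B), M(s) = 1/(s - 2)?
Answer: 47089/4 ≈ 11772.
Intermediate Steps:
M(s) = 1/(-2 + s)
c = -8/3 (c = -3 - 1/(-2 - 1) = -3 - 1/(-3) = -3 - 1*(-⅓) = -3 + ⅓ = -8/3 ≈ -2.6667)
(U(-8, c) + 110)² = (1/(2 - 8/3) + 110)² = (1/(-⅔) + 110)² = (-3/2 + 110)² = (217/2)² = 47089/4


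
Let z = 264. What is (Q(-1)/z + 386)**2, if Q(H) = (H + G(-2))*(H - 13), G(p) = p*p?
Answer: 288218529/1936 ≈ 1.4887e+5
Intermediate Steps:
G(p) = p**2
Q(H) = (-13 + H)*(4 + H) (Q(H) = (H + (-2)**2)*(H - 13) = (H + 4)*(-13 + H) = (4 + H)*(-13 + H) = (-13 + H)*(4 + H))
(Q(-1)/z + 386)**2 = ((-52 + (-1)**2 - 9*(-1))/264 + 386)**2 = ((-52 + 1 + 9)*(1/264) + 386)**2 = (-42*1/264 + 386)**2 = (-7/44 + 386)**2 = (16977/44)**2 = 288218529/1936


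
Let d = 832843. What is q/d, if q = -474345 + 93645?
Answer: -380700/832843 ≈ -0.45711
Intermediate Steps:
q = -380700
q/d = -380700/832843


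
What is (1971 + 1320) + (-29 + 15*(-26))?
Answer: 2872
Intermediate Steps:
(1971 + 1320) + (-29 + 15*(-26)) = 3291 + (-29 - 390) = 3291 - 419 = 2872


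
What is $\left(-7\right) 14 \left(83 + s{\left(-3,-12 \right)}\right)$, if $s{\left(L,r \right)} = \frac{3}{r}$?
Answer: $- \frac{16219}{2} \approx -8109.5$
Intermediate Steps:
$\left(-7\right) 14 \left(83 + s{\left(-3,-12 \right)}\right) = \left(-7\right) 14 \left(83 + \frac{3}{-12}\right) = - 98 \left(83 + 3 \left(- \frac{1}{12}\right)\right) = - 98 \left(83 - \frac{1}{4}\right) = \left(-98\right) \frac{331}{4} = - \frac{16219}{2}$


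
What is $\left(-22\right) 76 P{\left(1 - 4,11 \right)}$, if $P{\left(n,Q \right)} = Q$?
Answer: $-18392$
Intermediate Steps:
$\left(-22\right) 76 P{\left(1 - 4,11 \right)} = \left(-22\right) 76 \cdot 11 = \left(-1672\right) 11 = -18392$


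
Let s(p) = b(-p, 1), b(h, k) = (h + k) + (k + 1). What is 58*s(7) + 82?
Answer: -150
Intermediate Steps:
b(h, k) = 1 + h + 2*k (b(h, k) = (h + k) + (1 + k) = 1 + h + 2*k)
s(p) = 3 - p (s(p) = 1 - p + 2*1 = 1 - p + 2 = 3 - p)
58*s(7) + 82 = 58*(3 - 1*7) + 82 = 58*(3 - 7) + 82 = 58*(-4) + 82 = -232 + 82 = -150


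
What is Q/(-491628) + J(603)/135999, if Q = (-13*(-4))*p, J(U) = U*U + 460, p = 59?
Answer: 14880772450/5571743031 ≈ 2.6708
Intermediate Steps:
J(U) = 460 + U² (J(U) = U² + 460 = 460 + U²)
Q = 3068 (Q = -13*(-4)*59 = 52*59 = 3068)
Q/(-491628) + J(603)/135999 = 3068/(-491628) + (460 + 603²)/135999 = 3068*(-1/491628) + (460 + 363609)*(1/135999) = -767/122907 + 364069*(1/135999) = -767/122907 + 364069/135999 = 14880772450/5571743031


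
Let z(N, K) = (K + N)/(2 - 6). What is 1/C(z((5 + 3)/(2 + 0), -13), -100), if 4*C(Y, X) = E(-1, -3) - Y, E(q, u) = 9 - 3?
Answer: 16/15 ≈ 1.0667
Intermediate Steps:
E(q, u) = 6
z(N, K) = -K/4 - N/4 (z(N, K) = (K + N)/(-4) = (K + N)*(-¼) = -K/4 - N/4)
C(Y, X) = 3/2 - Y/4 (C(Y, X) = (6 - Y)/4 = 3/2 - Y/4)
1/C(z((5 + 3)/(2 + 0), -13), -100) = 1/(3/2 - (-¼*(-13) - (5 + 3)/(4*(2 + 0)))/4) = 1/(3/2 - (13/4 - 2/2)/4) = 1/(3/2 - (13/4 - ¼*4)/4) = 1/(3/2 - (13/4 - 1)/4) = 1/(3/2 - ¼*9/4) = 1/(3/2 - 9/16) = 1/(15/16) = 16/15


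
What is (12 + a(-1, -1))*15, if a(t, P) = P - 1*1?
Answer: 150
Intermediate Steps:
a(t, P) = -1 + P (a(t, P) = P - 1 = -1 + P)
(12 + a(-1, -1))*15 = (12 + (-1 - 1))*15 = (12 - 2)*15 = 10*15 = 150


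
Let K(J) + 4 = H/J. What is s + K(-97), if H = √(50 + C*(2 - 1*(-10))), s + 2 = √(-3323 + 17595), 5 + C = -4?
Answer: -6 + 8*√223 - I*√58/97 ≈ 113.47 - 0.078513*I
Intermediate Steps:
C = -9 (C = -5 - 4 = -9)
s = -2 + 8*√223 (s = -2 + √(-3323 + 17595) = -2 + √14272 = -2 + 8*√223 ≈ 117.47)
H = I*√58 (H = √(50 - 9*(2 - 1*(-10))) = √(50 - 9*(2 + 10)) = √(50 - 9*12) = √(50 - 108) = √(-58) = I*√58 ≈ 7.6158*I)
K(J) = -4 + I*√58/J (K(J) = -4 + (I*√58)/J = -4 + I*√58/J)
s + K(-97) = (-2 + 8*√223) + (-4 + I*√58/(-97)) = (-2 + 8*√223) + (-4 + I*√58*(-1/97)) = (-2 + 8*√223) + (-4 - I*√58/97) = -6 + 8*√223 - I*√58/97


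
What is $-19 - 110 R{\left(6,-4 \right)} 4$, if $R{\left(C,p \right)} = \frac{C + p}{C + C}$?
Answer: $- \frac{277}{3} \approx -92.333$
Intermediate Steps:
$R{\left(C,p \right)} = \frac{C + p}{2 C}$
$-19 - 110 R{\left(6,-4 \right)} 4 = -19 - 110 \frac{6 - 4}{2 \cdot 6} \cdot 4 = -19 - 110 \cdot \frac{1}{2} \cdot \frac{1}{6} \cdot 2 \cdot 4 = -19 - 110 \cdot \frac{1}{6} \cdot 4 = -19 - \frac{220}{3} = - \frac{277}{3}$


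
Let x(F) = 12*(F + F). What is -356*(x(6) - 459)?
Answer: 112140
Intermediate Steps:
x(F) = 24*F (x(F) = 12*(2*F) = 24*F)
-356*(x(6) - 459) = -356*(24*6 - 459) = -356*(144 - 459) = -356*(-315) = 112140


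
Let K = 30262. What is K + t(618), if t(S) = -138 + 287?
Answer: 30411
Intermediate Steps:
t(S) = 149
K + t(618) = 30262 + 149 = 30411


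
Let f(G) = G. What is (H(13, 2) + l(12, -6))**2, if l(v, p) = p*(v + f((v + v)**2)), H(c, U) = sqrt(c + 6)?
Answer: (-3528 + sqrt(19))**2 ≈ 1.2416e+7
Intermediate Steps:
H(c, U) = sqrt(6 + c)
l(v, p) = p*(v + 4*v**2) (l(v, p) = p*(v + (v + v)**2) = p*(v + (2*v)**2) = p*(v + 4*v**2))
(H(13, 2) + l(12, -6))**2 = (sqrt(6 + 13) - 6*12*(1 + 4*12))**2 = (sqrt(19) - 6*12*(1 + 48))**2 = (sqrt(19) - 6*12*49)**2 = (sqrt(19) - 3528)**2 = (-3528 + sqrt(19))**2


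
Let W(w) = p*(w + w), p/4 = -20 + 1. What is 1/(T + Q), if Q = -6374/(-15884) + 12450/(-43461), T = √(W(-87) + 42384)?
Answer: -12561776762106/6083709777461851127 + 218807050057992*√13902/6083709777461851127 ≈ 0.0042386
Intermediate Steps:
p = -76 (p = 4*(-20 + 1) = 4*(-19) = -76)
W(w) = -152*w (W(w) = -76*(w + w) = -152*w)
T = 2*√13902 (T = √(-152*(-87) + 42384) = √(13224 + 42384) = √55608 = 2*√13902 ≈ 235.81)
Q = 1200979/10459614 (Q = -6374*(-1/15884) + 12450*(-1/43461) = 3187/7942 - 4150/14487 = 1200979/10459614 ≈ 0.11482)
1/(T + Q) = 1/(2*√13902 + 1200979/10459614) = 1/(1200979/10459614 + 2*√13902)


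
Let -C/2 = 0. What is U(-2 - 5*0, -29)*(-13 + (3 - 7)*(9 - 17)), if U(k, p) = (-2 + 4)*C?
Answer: 0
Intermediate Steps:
C = 0 (C = -2*0 = 0)
U(k, p) = 0 (U(k, p) = (-2 + 4)*0 = 2*0 = 0)
U(-2 - 5*0, -29)*(-13 + (3 - 7)*(9 - 17)) = 0*(-13 + (3 - 7)*(9 - 17)) = 0*(-13 - 4*(-8)) = 0*(-13 + 32) = 0*19 = 0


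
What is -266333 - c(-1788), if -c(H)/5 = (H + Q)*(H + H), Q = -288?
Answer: 36852547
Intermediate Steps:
c(H) = -10*H*(-288 + H) (c(H) = -5*(H - 288)*(H + H) = -5*(-288 + H)*2*H = -10*H*(-288 + H))
-266333 - c(-1788) = -266333 - 10*(-1788)*(288 - 1*(-1788)) = -266333 - 10*(-1788)*(288 + 1788) = -266333 - 10*(-1788)*2076 = -266333 - 1*(-37118880) = -266333 + 37118880 = 36852547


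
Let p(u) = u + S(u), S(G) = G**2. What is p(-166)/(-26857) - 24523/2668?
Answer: -731690731/71654476 ≈ -10.211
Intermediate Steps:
p(u) = u + u**2
p(-166)/(-26857) - 24523/2668 = -166*(1 - 166)/(-26857) - 24523/2668 = -166*(-165)*(-1/26857) - 24523*1/2668 = 27390*(-1/26857) - 24523/2668 = -27390/26857 - 24523/2668 = -731690731/71654476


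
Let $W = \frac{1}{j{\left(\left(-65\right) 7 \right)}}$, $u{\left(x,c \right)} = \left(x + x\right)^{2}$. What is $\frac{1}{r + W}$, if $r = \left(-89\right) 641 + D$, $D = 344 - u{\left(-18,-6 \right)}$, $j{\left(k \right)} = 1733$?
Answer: $- \frac{1733}{100515732} \approx -1.7241 \cdot 10^{-5}$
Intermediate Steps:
$u{\left(x,c \right)} = 4 x^{2}$ ($u{\left(x,c \right)} = \left(2 x\right)^{2} = 4 x^{2}$)
$D = -952$ ($D = 344 - 4 \left(-18\right)^{2} = 344 - 4 \cdot 324 = 344 - 1296 = -952$)
$r = -58001$ ($r = \left(-89\right) 641 - 952 = -57049 - 952 = -58001$)
$W = \frac{1}{1733} \approx 0.00057703$
$\frac{1}{r + W} = \frac{1}{-58001 + \frac{1}{1733}} = \frac{1}{- \frac{100515732}{1733}} = - \frac{1733}{100515732}$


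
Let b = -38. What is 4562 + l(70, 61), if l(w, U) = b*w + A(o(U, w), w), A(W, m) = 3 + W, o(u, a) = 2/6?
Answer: 5716/3 ≈ 1905.3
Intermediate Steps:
o(u, a) = 1/3 (o(u, a) = 2*(1/6) = 1/3)
l(w, U) = 10/3 - 38*w (l(w, U) = -38*w + (3 + 1/3) = -38*w + 10/3 = 10/3 - 38*w)
4562 + l(70, 61) = 4562 + (10/3 - 38*70) = 4562 + (10/3 - 2660) = 4562 - 7970/3 = 5716/3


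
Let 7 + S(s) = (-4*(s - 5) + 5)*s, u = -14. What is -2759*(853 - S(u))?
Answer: -5501446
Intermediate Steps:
S(s) = -7 + s*(25 - 4*s) (S(s) = -7 + (-4*(s - 5) + 5)*s = -7 + (-4*(-5 + s) + 5)*s = -7 + ((20 - 4*s) + 5)*s = -7 + (25 - 4*s)*s = -7 + s*(25 - 4*s))
-2759*(853 - S(u)) = -2759*(853 - (-7 - 4*(-14)² + 25*(-14))) = -2759*(853 - (-7 - 4*196 - 350)) = -2759*(853 - (-7 - 784 - 350)) = -2759*(853 - 1*(-1141)) = -2759*(853 + 1141) = -2759*1994 = -5501446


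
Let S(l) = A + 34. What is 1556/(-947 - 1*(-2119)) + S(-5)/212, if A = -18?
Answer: 21789/15529 ≈ 1.4031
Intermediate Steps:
S(l) = 16 (S(l) = -18 + 34 = 16)
1556/(-947 - 1*(-2119)) + S(-5)/212 = 1556/(-947 - 1*(-2119)) + 16/212 = 1556/(-947 + 2119) + 16*(1/212) = 1556/1172 + 4/53 = 1556*(1/1172) + 4/53 = 389/293 + 4/53 = 21789/15529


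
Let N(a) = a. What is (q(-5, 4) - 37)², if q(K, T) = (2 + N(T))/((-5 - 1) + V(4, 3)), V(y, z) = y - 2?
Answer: 5929/4 ≈ 1482.3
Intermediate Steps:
V(y, z) = -2 + y
q(K, T) = -½ - T/4 (q(K, T) = (2 + T)/((-5 - 1) + (-2 + 4)) = (2 + T)/(-6 + 2) = (2 + T)/(-4) = (2 + T)*(-¼) = -½ - T/4)
(q(-5, 4) - 37)² = ((-½ - ¼*4) - 37)² = ((-½ - 1) - 37)² = (-3/2 - 37)² = (-77/2)² = 5929/4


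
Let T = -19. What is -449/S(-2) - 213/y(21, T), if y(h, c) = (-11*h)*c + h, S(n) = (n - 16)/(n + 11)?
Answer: 164972/735 ≈ 224.45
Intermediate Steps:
S(n) = (-16 + n)/(11 + n)
y(h, c) = h - 11*c*h (y(h, c) = -11*c*h + h = h - 11*c*h)
-449/S(-2) - 213/y(21, T) = -449*(11 - 2)/(-16 - 2) - 213*1/(21*(1 - 11*(-19))) = -449/(-18/9) - 213*1/(21*(1 + 209)) = -449/((1/9)*(-18)) - 213/(21*210) = -449/(-2) - 213/4410 = -449*(-1/2) - 213*1/4410 = 449/2 - 71/1470 = 164972/735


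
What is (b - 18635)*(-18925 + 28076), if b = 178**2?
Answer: 119411399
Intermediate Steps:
b = 31684
(b - 18635)*(-18925 + 28076) = (31684 - 18635)*(-18925 + 28076) = 13049*9151 = 119411399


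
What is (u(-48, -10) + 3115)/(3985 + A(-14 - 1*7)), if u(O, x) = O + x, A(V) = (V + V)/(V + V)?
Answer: 3057/3986 ≈ 0.76693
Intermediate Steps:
A(V) = 1 (A(V) = (2*V)/((2*V)) = (2*V)*(1/(2*V)) = 1)
(u(-48, -10) + 3115)/(3985 + A(-14 - 1*7)) = ((-48 - 10) + 3115)/(3985 + 1) = (-58 + 3115)/3986 = 3057*(1/3986) = 3057/3986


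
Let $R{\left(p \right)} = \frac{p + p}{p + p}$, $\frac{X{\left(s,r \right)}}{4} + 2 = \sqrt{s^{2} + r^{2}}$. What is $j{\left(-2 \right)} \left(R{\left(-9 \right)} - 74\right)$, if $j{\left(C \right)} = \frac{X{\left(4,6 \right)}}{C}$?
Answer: $-292 + 292 \sqrt{13} \approx 760.82$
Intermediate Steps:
$X{\left(s,r \right)} = -8 + 4 \sqrt{r^{2} + s^{2}}$ ($X{\left(s,r \right)} = -8 + 4 \sqrt{s^{2} + r^{2}} = -8 + 4 \sqrt{r^{2} + s^{2}}$)
$R{\left(p \right)} = 1$ ($R{\left(p \right)} = \frac{2 p}{2 p} = \frac{1}{2 p} 2 p = 1$)
$j{\left(C \right)} = \frac{-8 + 8 \sqrt{13}}{C}$ ($j{\left(C \right)} = \frac{-8 + 4 \sqrt{6^{2} + 4^{2}}}{C} = \frac{-8 + 4 \sqrt{36 + 16}}{C} = \frac{-8 + 4 \sqrt{52}}{C} = \frac{-8 + 4 \cdot 2 \sqrt{13}}{C} = \frac{-8 + 8 \sqrt{13}}{C}$)
$j{\left(-2 \right)} \left(R{\left(-9 \right)} - 74\right) = \frac{8 \left(-1 + \sqrt{13}\right)}{-2} \left(1 - 74\right) = 8 \left(- \frac{1}{2}\right) \left(-1 + \sqrt{13}\right) \left(-73\right) = \left(4 - 4 \sqrt{13}\right) \left(-73\right) = -292 + 292 \sqrt{13}$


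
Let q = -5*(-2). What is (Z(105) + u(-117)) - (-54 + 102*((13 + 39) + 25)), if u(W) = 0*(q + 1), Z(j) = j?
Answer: -7695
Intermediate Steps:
q = 10
u(W) = 0 (u(W) = 0*(10 + 1) = 0*11 = 0)
(Z(105) + u(-117)) - (-54 + 102*((13 + 39) + 25)) = (105 + 0) - (-54 + 102*((13 + 39) + 25)) = 105 - (-54 + 102*(52 + 25)) = 105 - (-54 + 102*77) = 105 - (-54 + 7854) = 105 - 1*7800 = 105 - 7800 = -7695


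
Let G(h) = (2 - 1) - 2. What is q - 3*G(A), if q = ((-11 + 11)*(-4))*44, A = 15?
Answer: 3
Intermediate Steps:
G(h) = -1 (G(h) = 1 - 2 = -1)
q = 0 (q = (0*(-4))*44 = 0*44 = 0)
q - 3*G(A) = 0 - 3*(-1) = 0 - 1*(-3) = 0 + 3 = 3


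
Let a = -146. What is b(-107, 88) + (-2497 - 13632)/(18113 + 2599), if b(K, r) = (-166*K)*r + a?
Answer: 32370975791/20712 ≈ 1.5629e+6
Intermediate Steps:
b(K, r) = -146 - 166*K*r (b(K, r) = (-166*K)*r - 146 = -166*K*r - 146 = -146 - 166*K*r)
b(-107, 88) + (-2497 - 13632)/(18113 + 2599) = (-146 - 166*(-107)*88) + (-2497 - 13632)/(18113 + 2599) = (-146 + 1563056) - 16129/20712 = 1562910 - 16129*1/20712 = 1562910 - 16129/20712 = 32370975791/20712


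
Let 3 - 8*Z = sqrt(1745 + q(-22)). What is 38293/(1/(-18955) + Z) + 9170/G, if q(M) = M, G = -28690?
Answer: -473888864217312601/883404463577997 - 55033478053300*sqrt(1723)/307913720313 ≈ -7955.4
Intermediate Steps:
Z = 3/8 - sqrt(1723)/8 (Z = 3/8 - sqrt(1745 - 22)/8 = 3/8 - sqrt(1723)/8 ≈ -4.8136)
38293/(1/(-18955) + Z) + 9170/G = 38293/(1/(-18955) + (3/8 - sqrt(1723)/8)) + 9170/(-28690) = 38293/(-1/18955 + (3/8 - sqrt(1723)/8)) + 9170*(-1/28690) = 38293/(56857/151640 - sqrt(1723)/8) - 917/2869 = -917/2869 + 38293/(56857/151640 - sqrt(1723)/8)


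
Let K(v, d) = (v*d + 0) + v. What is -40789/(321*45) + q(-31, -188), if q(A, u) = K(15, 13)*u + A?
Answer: -570777184/14445 ≈ -39514.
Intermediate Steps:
K(v, d) = v + d*v (K(v, d) = (d*v + 0) + v = d*v + v = v + d*v)
q(A, u) = A + 210*u (q(A, u) = (15*(1 + 13))*u + A = (15*14)*u + A = 210*u + A = A + 210*u)
-40789/(321*45) + q(-31, -188) = -40789/(321*45) + (-31 + 210*(-188)) = -40789/14445 + (-31 - 39480) = -40789*1/14445 - 39511 = -40789/14445 - 39511 = -570777184/14445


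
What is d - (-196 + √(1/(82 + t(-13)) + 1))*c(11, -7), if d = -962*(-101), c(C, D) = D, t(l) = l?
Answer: 95790 + 7*√4830/69 ≈ 95797.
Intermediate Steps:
d = 97162
d - (-196 + √(1/(82 + t(-13)) + 1))*c(11, -7) = 97162 - (-196 + √(1/(82 - 13) + 1))*(-7) = 97162 - (-196 + √(1/69 + 1))*(-7) = 97162 - (-196 + √(70/69))*(-7) = 97162 - (-196 + √4830/69)*(-7) = 97162 - (1372 - 7*√4830/69) = 97162 + (-1372 + 7*√4830/69) = 95790 + 7*√4830/69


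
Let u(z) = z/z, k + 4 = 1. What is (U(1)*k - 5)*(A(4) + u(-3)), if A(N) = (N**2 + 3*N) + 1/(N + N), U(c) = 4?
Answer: -3961/8 ≈ -495.13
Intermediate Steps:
k = -3 (k = -4 + 1 = -3)
u(z) = 1
A(N) = N**2 + 1/(2*N) + 3*N (A(N) = (N**2 + 3*N) + 1/(2*N) = N**2 + 1/(2*N) + 3*N)
(U(1)*k - 5)*(A(4) + u(-3)) = (4*(-3) - 5)*((4**2 + (1/2)/4 + 3*4) + 1) = (-12 - 5)*((16 + (1/2)*(1/4) + 12) + 1) = -17*((16 + 1/8 + 12) + 1) = -17*(225/8 + 1) = -17*233/8 = -3961/8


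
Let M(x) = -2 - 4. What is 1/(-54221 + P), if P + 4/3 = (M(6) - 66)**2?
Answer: -3/147115 ≈ -2.0392e-5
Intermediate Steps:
M(x) = -6
P = 15548/3 (P = -4/3 + (-6 - 66)**2 = -4/3 + (-72)**2 = -4/3 + 5184 = 15548/3 ≈ 5182.7)
1/(-54221 + P) = 1/(-54221 + 15548/3) = 1/(-147115/3) = -3/147115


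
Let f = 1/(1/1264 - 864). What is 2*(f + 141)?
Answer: 307968262/1092095 ≈ 282.00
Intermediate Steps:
f = -1264/1092095 (f = 1/(1/1264 - 864) = 1/(-1092095/1264) = -1264/1092095 ≈ -0.0011574)
2*(f + 141) = 2*(-1264/1092095 + 141) = 2*(153984131/1092095) = 307968262/1092095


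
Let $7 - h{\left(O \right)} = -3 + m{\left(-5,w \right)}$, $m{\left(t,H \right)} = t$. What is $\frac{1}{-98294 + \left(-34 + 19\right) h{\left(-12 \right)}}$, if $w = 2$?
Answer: $- \frac{1}{98519} \approx -1.015 \cdot 10^{-5}$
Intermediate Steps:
$h{\left(O \right)} = 15$ ($h{\left(O \right)} = 7 - \left(-3 - 5\right) = 7 - -8 = 7 + 8 = 15$)
$\frac{1}{-98294 + \left(-34 + 19\right) h{\left(-12 \right)}} = \frac{1}{-98294 + \left(-34 + 19\right) 15} = \frac{1}{-98294 - 225} = \frac{1}{-98519} = - \frac{1}{98519}$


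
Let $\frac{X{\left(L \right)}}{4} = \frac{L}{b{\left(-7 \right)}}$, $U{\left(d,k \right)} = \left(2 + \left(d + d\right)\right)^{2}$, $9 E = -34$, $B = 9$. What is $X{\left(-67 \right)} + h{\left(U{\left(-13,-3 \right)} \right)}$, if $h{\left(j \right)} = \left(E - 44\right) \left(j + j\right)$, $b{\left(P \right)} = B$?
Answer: $- \frac{495628}{9} \approx -55070.0$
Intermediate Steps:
$E = - \frac{34}{9}$ ($E = \frac{1}{9} \left(-34\right) = - \frac{34}{9} \approx -3.7778$)
$U{\left(d,k \right)} = \left(2 + 2 d\right)^{2}$
$b{\left(P \right)} = 9$
$h{\left(j \right)} = - \frac{860 j}{9}$ ($h{\left(j \right)} = \left(- \frac{34}{9} - 44\right) \left(j + j\right) = - \frac{430 \cdot 2 j}{9} = - \frac{860 j}{9}$)
$X{\left(L \right)} = \frac{4 L}{9}$ ($X{\left(L \right)} = 4 \frac{L}{9} = \frac{4 L}{9}$)
$X{\left(-67 \right)} + h{\left(U{\left(-13,-3 \right)} \right)} = \frac{4}{9} \left(-67\right) - \frac{860 \cdot 4 \left(1 - 13\right)^{2}}{9} = - \frac{268}{9} - \frac{860 \cdot 4 \left(-12\right)^{2}}{9} = - \frac{268}{9} - \frac{860 \cdot 4 \cdot 144}{9} = - \frac{268}{9} - 55040 = - \frac{495628}{9}$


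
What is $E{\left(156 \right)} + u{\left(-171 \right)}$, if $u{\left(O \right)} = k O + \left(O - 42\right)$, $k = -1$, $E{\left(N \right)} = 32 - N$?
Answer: $-166$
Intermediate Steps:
$u{\left(O \right)} = -42$ ($u{\left(O \right)} = - O + \left(O - 42\right) = - O + \left(-42 + O\right) = -42$)
$E{\left(156 \right)} + u{\left(-171 \right)} = \left(32 - 156\right) - 42 = -124 - 42 = -166$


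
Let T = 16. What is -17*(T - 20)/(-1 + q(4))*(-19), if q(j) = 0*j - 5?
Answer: 646/3 ≈ 215.33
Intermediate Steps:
q(j) = -5 (q(j) = 0 - 5 = -5)
-17*(T - 20)/(-1 + q(4))*(-19) = -17*(16 - 20)/(-1 - 5)*(-19) = -(-68)/(-6)*(-19) = -(-68)*(-1)/6*(-19) = -17*⅔*(-19) = -34/3*(-19) = 646/3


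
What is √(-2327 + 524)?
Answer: I*√1803 ≈ 42.462*I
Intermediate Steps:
√(-2327 + 524) = √(-1803) = I*√1803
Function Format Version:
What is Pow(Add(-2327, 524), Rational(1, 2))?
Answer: Mul(I, Pow(1803, Rational(1, 2))) ≈ Mul(42.462, I)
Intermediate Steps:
Pow(Add(-2327, 524), Rational(1, 2)) = Pow(-1803, Rational(1, 2)) = Mul(I, Pow(1803, Rational(1, 2)))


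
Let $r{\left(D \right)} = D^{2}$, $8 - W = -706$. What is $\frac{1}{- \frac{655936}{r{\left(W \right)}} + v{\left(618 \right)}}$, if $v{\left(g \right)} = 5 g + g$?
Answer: $\frac{127449}{472416908} \approx 0.00026978$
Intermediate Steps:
$W = 714$ ($W = 8 - -706 = 8 + 706 = 714$)
$v{\left(g \right)} = 6 g$
$\frac{1}{- \frac{655936}{r{\left(W \right)}} + v{\left(618 \right)}} = \frac{1}{- \frac{655936}{714^{2}} + 6 \cdot 618} = \frac{1}{- \frac{655936}{509796} + 3708} = \frac{1}{\left(-655936\right) \frac{1}{509796} + 3708} = \frac{1}{- \frac{163984}{127449} + 3708} = \frac{1}{\frac{472416908}{127449}} = \frac{127449}{472416908}$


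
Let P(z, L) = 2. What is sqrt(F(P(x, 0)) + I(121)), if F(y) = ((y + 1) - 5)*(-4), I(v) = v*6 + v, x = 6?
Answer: 3*sqrt(95) ≈ 29.240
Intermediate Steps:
I(v) = 7*v (I(v) = 6*v + v = 7*v)
F(y) = 16 - 4*y (F(y) = ((1 + y) - 5)*(-4) = (-4 + y)*(-4) = 16 - 4*y)
sqrt(F(P(x, 0)) + I(121)) = sqrt((16 - 4*2) + 7*121) = sqrt((16 - 8) + 847) = sqrt(8 + 847) = sqrt(855) = 3*sqrt(95)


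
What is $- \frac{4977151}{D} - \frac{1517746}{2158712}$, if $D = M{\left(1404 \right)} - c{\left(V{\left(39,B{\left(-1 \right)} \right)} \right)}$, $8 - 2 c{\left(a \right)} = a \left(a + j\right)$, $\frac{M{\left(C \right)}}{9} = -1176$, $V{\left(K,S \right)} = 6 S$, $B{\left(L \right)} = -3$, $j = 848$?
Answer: $\frac{2679207033061}{9745505324} \approx 274.92$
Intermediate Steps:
$M{\left(C \right)} = -10584$ ($M{\left(C \right)} = 9 \left(-1176\right) = -10584$)
$c{\left(a \right)} = 4 - \frac{a \left(848 + a\right)}{2}$ ($c{\left(a \right)} = 4 - \frac{a \left(a + 848\right)}{2} = 4 - \frac{a \left(848 + a\right)}{2}$)
$D = -18058$ ($D = -10584 - \left(4 - 424 \cdot 6 \left(-3\right) - \frac{\left(6 \left(-3\right)\right)^{2}}{2}\right) = -10584 - \left(4 - -7632 - \frac{\left(-18\right)^{2}}{2}\right) = -10584 - \left(4 + 7632 - 162\right) = -10584 - 7474 = -18058$)
$- \frac{4977151}{D} - \frac{1517746}{2158712} = - \frac{4977151}{-18058} - \frac{1517746}{2158712} = \left(-4977151\right) \left(- \frac{1}{18058}\right) - \frac{758873}{1079356} = \frac{4977151}{18058} - \frac{758873}{1079356} = \frac{2679207033061}{9745505324}$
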